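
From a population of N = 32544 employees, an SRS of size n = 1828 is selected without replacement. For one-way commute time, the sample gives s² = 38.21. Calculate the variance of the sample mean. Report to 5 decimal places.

Under SRS without replacement, Var(ȳ) = (1 − f)·s²/n with f = n/N = 1828/32544 = 0.05617011.
Var(ȳ) = (1 − 0.05617011)·38.21/1828 = 0.94382989·0.020902626 = 0.019728523.

0.01973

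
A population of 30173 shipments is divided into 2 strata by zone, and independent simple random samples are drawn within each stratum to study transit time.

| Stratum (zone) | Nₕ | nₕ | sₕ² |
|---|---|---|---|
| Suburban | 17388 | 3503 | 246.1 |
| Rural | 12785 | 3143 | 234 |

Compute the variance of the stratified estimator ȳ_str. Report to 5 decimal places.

Var(ȳ_str) = Σₕ Wₕ²(1 − fₕ)sₕ²/nₕ with Wₕ = Nₕ/N, N = 30173.
Suburban: Wₕ = 0.57627680; term = 0.57627680²·(1 − 0.20146078)·246.1/3503 = 0.018630736.
Rural: Wₕ = 0.42372320; term = 0.42372320²·(1 − 0.24583496)·234/3143 = 0.010080971.
Sum = 0.028711707.

0.02871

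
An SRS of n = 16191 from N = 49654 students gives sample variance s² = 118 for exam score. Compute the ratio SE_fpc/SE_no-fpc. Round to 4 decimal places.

f = n/N = 16191/49654 = 0.32607645.
SE_no-fpc = √(s²/n) = 0.085369781; SE_fpc = √((1−f)s²/n) = 0.070082484.
Ratio = √(1−f) = 0.82092847.

0.8209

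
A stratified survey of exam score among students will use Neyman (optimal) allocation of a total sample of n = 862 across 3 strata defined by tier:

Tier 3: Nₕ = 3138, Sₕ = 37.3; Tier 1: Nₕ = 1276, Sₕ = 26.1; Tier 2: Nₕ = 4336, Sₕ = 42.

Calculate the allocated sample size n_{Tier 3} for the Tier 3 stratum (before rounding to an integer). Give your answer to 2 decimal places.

303.48

Neyman allocation: nₕ = n·NₕSₕ / Σⱼ NⱼSⱼ.
Σ NⱼSⱼ = 3138·37.3 + 1276·26.1 + 4336·42 = 332463.
n_{Tier 3} = 862·3138·37.3 / 332463 = 303.48.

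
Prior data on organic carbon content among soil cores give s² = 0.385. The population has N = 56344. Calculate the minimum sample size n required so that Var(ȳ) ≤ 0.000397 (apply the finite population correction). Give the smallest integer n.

Without fpc, n₀ = s²/D = 0.385/0.000397 = 969.7733.
With fpc, (1 − n/N)·s²/n ≤ D requires n ≥ n₀/(1 + n₀/N) = 969.7733/(1 + 969.7733/56344) = 953.3643.
Rounding up, n = 954.

954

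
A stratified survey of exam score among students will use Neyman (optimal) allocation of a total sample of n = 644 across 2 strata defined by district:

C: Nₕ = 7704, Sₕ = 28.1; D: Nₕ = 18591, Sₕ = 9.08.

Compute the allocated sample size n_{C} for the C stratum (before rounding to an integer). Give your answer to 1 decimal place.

Neyman allocation: nₕ = n·NₕSₕ / Σⱼ NⱼSⱼ.
Σ NⱼSⱼ = 7704·28.1 + 18591·9.08 = 385288.68.
n_{C} = 644·7704·28.1 / 385288.68 = 361.8.

361.8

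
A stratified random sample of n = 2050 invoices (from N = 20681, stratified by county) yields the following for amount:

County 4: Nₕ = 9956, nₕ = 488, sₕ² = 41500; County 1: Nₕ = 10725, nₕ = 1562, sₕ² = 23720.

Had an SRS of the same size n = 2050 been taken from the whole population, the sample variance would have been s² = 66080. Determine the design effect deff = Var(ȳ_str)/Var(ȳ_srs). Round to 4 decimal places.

Var(ȳ_str) = Σ Wₕ²(1−fₕ)sₕ²/nₕ with Wₕ = Nₕ/20681:
  County 4: (9956/20681)²·(1−488/9956)·41500/488 = 18.742536
  County 1: (10725/20681)²·(1−1562/10725)·23720/1562 = 3.4891977
  → Var(ȳ_str) = 22.231734.
Var(ȳ_srs) = (1 − 2050/20681)·66080/2050 = 29.038943.
deff = 22.231734 / 29.038943 = 0.7656.

0.7656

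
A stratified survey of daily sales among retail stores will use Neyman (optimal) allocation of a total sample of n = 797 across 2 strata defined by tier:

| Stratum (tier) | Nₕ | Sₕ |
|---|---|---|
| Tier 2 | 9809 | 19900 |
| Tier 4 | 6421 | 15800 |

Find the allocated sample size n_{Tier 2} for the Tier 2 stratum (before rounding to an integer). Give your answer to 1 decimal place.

524.4

Neyman allocation: nₕ = n·NₕSₕ / Σⱼ NⱼSⱼ.
Σ NⱼSⱼ = 9809·19900 + 6421·15800 = 2.966509 × 10^8.
n_{Tier 2} = 797·9809·19900 / (2.966509 × 10^8) = 524.4.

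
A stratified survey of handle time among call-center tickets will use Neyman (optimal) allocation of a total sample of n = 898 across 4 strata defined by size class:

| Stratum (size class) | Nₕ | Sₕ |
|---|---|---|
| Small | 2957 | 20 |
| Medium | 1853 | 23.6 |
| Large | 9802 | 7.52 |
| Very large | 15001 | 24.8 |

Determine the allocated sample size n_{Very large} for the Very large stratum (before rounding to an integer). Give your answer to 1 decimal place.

Neyman allocation: nₕ = n·NₕSₕ / Σⱼ NⱼSⱼ.
Σ NⱼSⱼ = 2957·20 + 1853·23.6 + 9802·7.52 + 15001·24.8 = 548606.64.
n_{Very large} = 898·15001·24.8 / 548606.64 = 609.0.

609.0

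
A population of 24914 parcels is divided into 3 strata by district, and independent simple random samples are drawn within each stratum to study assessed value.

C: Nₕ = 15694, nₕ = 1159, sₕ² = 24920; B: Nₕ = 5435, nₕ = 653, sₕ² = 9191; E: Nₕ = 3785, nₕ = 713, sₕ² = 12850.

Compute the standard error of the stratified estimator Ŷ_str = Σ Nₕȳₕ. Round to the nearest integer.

Var(Ŷ_str) = Σₕ Nₕ²(1 − fₕ)sₕ²/nₕ.
C: 15694²·(1 − 1159/15694)·24920/1159 = 4.9047095 × 10^9.
B: 5435²·(1 − 653/5435)·9191/653 = 3.6581264 × 10^8.
E: 3785²·(1 − 713/3785)·12850/713 = 2.0955629 × 10^8.
Sum = 5.4800784 × 10^9.
SE = √(5.4800784 × 10^9) = 74028.

74028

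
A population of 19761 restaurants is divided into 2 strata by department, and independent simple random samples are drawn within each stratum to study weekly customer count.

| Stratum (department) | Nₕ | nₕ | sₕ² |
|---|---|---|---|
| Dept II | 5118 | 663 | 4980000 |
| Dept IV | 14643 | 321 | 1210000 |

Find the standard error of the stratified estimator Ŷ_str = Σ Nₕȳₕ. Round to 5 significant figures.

Var(Ŷ_str) = Σₕ Nₕ²(1 − fₕ)sₕ²/nₕ.
Dept II: 5118²·(1 − 663/5118)·4980000/663 = 1.712631 × 10^11.
Dept IV: 14643²·(1 − 321/14643)·1210000/321 = 7.905222 × 10^11.
Sum = 9.617853 × 10^11.
SE = √(9.617853 × 10^11) = 980710.

980710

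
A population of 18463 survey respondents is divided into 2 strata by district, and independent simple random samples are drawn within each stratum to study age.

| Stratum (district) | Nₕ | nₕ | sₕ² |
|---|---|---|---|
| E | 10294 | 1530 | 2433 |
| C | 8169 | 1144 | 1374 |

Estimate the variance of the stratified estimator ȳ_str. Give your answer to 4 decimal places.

Var(ȳ_str) = Σₕ Wₕ²(1 − fₕ)sₕ²/nₕ with Wₕ = Nₕ/N, N = 18463.
E: Wₕ = 0.55754753; term = 0.55754753²·(1 − 0.14863027)·2433/1530 = 0.42085517.
C: Wₕ = 0.44245247; term = 0.44245247²·(1 − 0.14004162)·1374/1144 = 0.20219546.
Sum = 0.62305063.

0.6231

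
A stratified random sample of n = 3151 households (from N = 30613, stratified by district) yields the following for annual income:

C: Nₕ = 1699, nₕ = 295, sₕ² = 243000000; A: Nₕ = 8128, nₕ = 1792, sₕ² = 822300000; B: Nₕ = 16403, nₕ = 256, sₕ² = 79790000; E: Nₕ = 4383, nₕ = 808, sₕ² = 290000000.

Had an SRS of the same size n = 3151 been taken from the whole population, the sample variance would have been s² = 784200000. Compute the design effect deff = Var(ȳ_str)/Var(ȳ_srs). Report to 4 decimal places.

Var(ȳ_str) = Σ Wₕ²(1−fₕ)sₕ²/nₕ with Wₕ = Nₕ/30613:
  C: (1699/30613)²·(1−295/1699)·243000000/295 = 2096.6839
  A: (8128/30613)²·(1−1792/8128)·822300000/1792 = 25216.184
  B: (16403/30613)²·(1−256/16403)·79790000/256 = 88087.006
  E: (4383/30613)²·(1−808/4383)·290000000/808 = 6000.9826
  → Var(ȳ_str) = 121400.86.
Var(ȳ_srs) = (1 − 3151/30613)·784200000/3151 = 223256.81.
deff = 121400.86 / 223256.81 = 0.5438.

0.5438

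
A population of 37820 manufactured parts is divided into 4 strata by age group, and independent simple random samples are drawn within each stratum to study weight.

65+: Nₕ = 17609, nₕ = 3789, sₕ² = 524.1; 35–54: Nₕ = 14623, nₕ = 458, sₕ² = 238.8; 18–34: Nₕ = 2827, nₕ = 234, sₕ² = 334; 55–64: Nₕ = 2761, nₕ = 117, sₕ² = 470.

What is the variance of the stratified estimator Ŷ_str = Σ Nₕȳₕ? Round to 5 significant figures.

Var(Ŷ_str) = Σₕ Nₕ²(1 − fₕ)sₕ²/nₕ.
65+: 17609²·(1 − 3789/17609)·524.1/3789 = 3.3661409 × 10^7.
35–54: 14623²·(1 − 458/14623)·238.8/458 = 1.0799954 × 10^8.
18–34: 2827²·(1 − 234/2827)·334/234 = 1.0463065 × 10^7.
55–64: 2761²·(1 − 117/2761)·470/117 = 2.9325124 × 10^7.
Sum = 1.8144914 × 10^8.

1.8145 × 10^8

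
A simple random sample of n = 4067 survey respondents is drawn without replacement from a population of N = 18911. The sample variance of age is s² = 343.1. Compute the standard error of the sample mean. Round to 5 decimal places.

Under SRS without replacement, Var(ȳ) = (1 − f)·s²/n with f = n/N = 4067/18911 = 0.21506002.
Var(ȳ) = (1 − 0.21506002)·343.1/4067 = 0.78493998·0.084361938 = 0.066219058.
SE(ȳ) = √(0.066219058) = 0.25733.

0.25733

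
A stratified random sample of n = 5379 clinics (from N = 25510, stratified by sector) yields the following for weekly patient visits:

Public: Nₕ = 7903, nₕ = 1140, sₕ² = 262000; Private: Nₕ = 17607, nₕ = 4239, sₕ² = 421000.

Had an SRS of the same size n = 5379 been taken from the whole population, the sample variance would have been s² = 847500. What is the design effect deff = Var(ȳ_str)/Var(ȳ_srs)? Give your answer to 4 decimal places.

Var(ȳ_str) = Σ Wₕ²(1−fₕ)sₕ²/nₕ with Wₕ = Nₕ/25510:
  Public: (7903/25510)²·(1−1140/7903)·262000/1140 = 18.875866
  Private: (17607/25510)²·(1−4239/17607)·421000/4239 = 35.921095
  → Var(ȳ_str) = 54.796961.
Var(ȳ_srs) = (1 − 5379/25510)·847500/5379 = 124.3349.
deff = 54.796961 / 124.3349 = 0.4407.

0.4407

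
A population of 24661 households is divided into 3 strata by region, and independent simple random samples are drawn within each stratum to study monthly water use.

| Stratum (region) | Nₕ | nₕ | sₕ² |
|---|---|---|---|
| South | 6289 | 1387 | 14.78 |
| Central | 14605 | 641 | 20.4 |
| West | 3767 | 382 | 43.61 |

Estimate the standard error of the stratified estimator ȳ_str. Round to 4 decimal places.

Var(ȳ_str) = Σₕ Wₕ²(1 − fₕ)sₕ²/nₕ with Wₕ = Nₕ/N, N = 24661.
South: Wₕ = 0.25501804; term = 0.25501804²·(1 − 0.22054381)·14.78/1387 = 5.401713 × 10^-4.
Central: Wₕ = 0.59223065; term = 0.59223065²·(1 − 0.04388908)·20.4/641 = 0.010672402.
West: Wₕ = 0.15275131; term = 0.15275131²·(1 − 0.10140696)·43.61/382 = 0.0023936225.
Sum = 0.013606196.
SE = √(0.013606196) = 0.1166.

0.1166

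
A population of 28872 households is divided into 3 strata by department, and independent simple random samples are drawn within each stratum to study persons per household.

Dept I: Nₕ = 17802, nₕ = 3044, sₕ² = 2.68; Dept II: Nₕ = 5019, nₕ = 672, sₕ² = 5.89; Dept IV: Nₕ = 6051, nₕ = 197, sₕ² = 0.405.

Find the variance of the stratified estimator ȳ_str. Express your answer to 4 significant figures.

5.942 × 10^-4

Var(ȳ_str) = Σₕ Wₕ²(1 − fₕ)sₕ²/nₕ with Wₕ = Nₕ/N, N = 28872.
Dept I: Wₕ = 0.61658354; term = 0.61658354²·(1 − 0.17099202)·2.68/3044 = 2.7748065 × 10^-4.
Dept II: Wₕ = 0.17383624; term = 0.17383624²·(1 − 0.13389121)·5.89/672 = 2.2940301 × 10^-4.
Dept IV: Wₕ = 0.20958022; term = 0.20958022²·(1 − 0.03255660)·0.405/197 = 8.7360464 × 10^-5.
Sum = 5.9424412 × 10^-4.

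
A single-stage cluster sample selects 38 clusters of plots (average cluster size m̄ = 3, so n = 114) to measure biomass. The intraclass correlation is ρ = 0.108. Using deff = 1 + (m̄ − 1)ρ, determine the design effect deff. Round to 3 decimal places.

deff = 1 + (3 − 1)·0.108 = 1 + 0.216 = 1.216.

1.216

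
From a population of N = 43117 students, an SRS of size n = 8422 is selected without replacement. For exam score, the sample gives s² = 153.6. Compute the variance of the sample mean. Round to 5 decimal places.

Under SRS without replacement, Var(ȳ) = (1 − f)·s²/n with f = n/N = 8422/43117 = 0.19532899.
Var(ȳ) = (1 − 0.19532899)·153.6/8422 = 0.80467101·0.018237948 = 0.014675548.

0.01468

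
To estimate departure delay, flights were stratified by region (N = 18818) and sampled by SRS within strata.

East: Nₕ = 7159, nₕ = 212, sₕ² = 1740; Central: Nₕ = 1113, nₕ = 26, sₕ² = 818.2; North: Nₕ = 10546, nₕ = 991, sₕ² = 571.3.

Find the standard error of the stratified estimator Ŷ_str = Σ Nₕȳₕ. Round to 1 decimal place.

Var(Ŷ_str) = Σₕ Nₕ²(1 − fₕ)sₕ²/nₕ.
East: 7159²·(1 − 212/7159)·1740/212 = 4.0819065 × 10^8.
Central: 1113²·(1 − 26/1113)·818.2/26 = 3.8072451 × 10^7.
North: 10546²·(1 − 991/10546)·571.3/991 = 5.8091023 × 10^7.
Sum = 5.0435412 × 10^8.
SE = √(5.0435412 × 10^8) = 22457.8.

22457.8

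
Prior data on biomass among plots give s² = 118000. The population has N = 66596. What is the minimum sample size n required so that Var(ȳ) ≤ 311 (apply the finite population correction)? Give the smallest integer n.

378

Without fpc, n₀ = s²/D = 118000/311 = 379.4212.
With fpc, (1 − n/N)·s²/n ≤ D requires n ≥ n₀/(1 + n₀/N) = 379.4212/(1 + 379.4212/66596) = 377.2717.
Rounding up, n = 378.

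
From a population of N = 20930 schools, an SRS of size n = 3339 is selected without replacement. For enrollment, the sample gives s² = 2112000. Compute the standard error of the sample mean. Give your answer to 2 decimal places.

Under SRS without replacement, Var(ȳ) = (1 − f)·s²/n with f = n/N = 3339/20930 = 0.15953177.
Var(ȳ) = (1 − 0.15953177)·2112000/3339 = 0.84046823·632.52471 = 531.61692.
SE(ȳ) = √(531.61692) = 23.06.

23.06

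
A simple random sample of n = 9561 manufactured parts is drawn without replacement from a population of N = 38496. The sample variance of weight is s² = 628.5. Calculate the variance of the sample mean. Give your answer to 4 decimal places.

Under SRS without replacement, Var(ȳ) = (1 − f)·s²/n with f = n/N = 9561/38496 = 0.24836347.
Var(ȳ) = (1 − 0.24836347)·628.5/9561 = 0.75163653·0.065735802 = 0.04940943.

0.0494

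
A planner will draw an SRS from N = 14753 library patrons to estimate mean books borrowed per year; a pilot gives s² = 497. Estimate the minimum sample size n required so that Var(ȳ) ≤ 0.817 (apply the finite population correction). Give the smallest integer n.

Without fpc, n₀ = s²/D = 497/0.817 = 608.3231.
With fpc, (1 − n/N)·s²/n ≤ D requires n ≥ n₀/(1 + n₀/N) = 608.3231/(1 + 608.3231/14753) = 584.2329.
Rounding up, n = 585.

585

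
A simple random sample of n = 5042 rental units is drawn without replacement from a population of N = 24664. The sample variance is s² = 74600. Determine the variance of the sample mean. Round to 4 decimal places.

11.7711

Under SRS without replacement, Var(ȳ) = (1 − f)·s²/n with f = n/N = 5042/24664 = 0.20442751.
Var(ȳ) = (1 − 0.20442751)·74600/5042 = 0.79557249·14.795716 = 11.771065.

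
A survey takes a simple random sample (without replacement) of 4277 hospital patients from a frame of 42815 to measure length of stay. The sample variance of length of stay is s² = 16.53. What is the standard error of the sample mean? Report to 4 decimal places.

0.0590

Under SRS without replacement, Var(ȳ) = (1 − f)·s²/n with f = n/N = 4277/42815 = 0.09989490.
Var(ȳ) = (1 − 0.09989490)·16.53/4277 = 0.90010510·0.0038648585 = 0.0034787789.
SE(ȳ) = √(0.0034787789) = 0.0590.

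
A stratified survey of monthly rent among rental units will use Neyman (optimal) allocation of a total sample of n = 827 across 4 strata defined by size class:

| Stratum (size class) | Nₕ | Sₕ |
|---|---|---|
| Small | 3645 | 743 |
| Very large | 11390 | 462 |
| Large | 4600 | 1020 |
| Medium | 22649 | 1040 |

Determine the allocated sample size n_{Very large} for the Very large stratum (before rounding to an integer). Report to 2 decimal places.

120.16

Neyman allocation: nₕ = n·NₕSₕ / Σⱼ NⱼSⱼ.
Σ NⱼSⱼ = 3645·743 + 11390·462 + 4600·1020 + 22649·1040 = 3.6217375 × 10^7.
n_{Very large} = 827·11390·462 / (3.6217375 × 10^7) = 120.16.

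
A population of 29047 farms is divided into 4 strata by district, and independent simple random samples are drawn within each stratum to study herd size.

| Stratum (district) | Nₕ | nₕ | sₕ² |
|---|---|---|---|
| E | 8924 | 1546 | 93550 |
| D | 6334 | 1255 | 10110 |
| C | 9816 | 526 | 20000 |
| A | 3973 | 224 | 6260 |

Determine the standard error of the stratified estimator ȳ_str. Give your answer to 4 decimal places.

Var(ȳ_str) = Σₕ Wₕ²(1 − fₕ)sₕ²/nₕ with Wₕ = Nₕ/N, N = 29047.
E: Wₕ = 0.30722622; term = 0.30722622²·(1 − 0.17324070)·93550/1546 = 4.7220431.
D: Wₕ = 0.21806038; term = 0.21806038²·(1 − 0.19813704)·10110/1255 = 0.30715751.
C: Wₕ = 0.33793507; term = 0.33793507²·(1 − 0.05358598)·20000/526 = 4.109528.
A: Wₕ = 0.13677832; term = 0.13677832²·(1 − 0.05638057)·6260/224 = 0.49335297.
Sum = 9.6320816.
SE = √(9.6320816) = 3.1036.

3.1036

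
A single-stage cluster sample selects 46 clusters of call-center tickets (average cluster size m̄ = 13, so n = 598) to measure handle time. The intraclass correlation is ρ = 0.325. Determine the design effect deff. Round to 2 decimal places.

4.90

deff = 1 + (13 − 1)·0.325 = 1 + 3.9 = 4.9.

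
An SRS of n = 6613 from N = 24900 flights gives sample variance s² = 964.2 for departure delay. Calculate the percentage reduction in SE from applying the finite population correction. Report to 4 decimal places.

f = n/N = 6613/24900 = 0.26558233.
SE_no-fpc = √(s²/n) = 0.38184253; SE_fpc = √((1−f)s²/n) = 0.32723207.
Ratio = √(1−f) = 0.85698172. Reduction = 100·(1 − 0.85698172) = 14.3018%.

14.3018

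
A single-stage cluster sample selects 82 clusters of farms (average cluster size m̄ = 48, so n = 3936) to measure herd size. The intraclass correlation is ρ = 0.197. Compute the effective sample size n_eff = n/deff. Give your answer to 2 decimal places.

deff = 1 + (48 − 1)·0.197 = 1 + 9.259 = 10.259.
n_eff = 3936 / 10.259 = 383.66.

383.66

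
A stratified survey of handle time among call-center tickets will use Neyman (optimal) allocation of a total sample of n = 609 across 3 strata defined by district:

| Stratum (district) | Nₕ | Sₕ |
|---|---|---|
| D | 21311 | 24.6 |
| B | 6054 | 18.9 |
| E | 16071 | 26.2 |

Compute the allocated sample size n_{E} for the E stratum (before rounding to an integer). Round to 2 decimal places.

241.97

Neyman allocation: nₕ = n·NₕSₕ / Σⱼ NⱼSⱼ.
Σ NⱼSⱼ = 21311·24.6 + 6054·18.9 + 16071·26.2 = 1.0597314 × 10^6.
n_{E} = 609·16071·26.2 / (1.0597314 × 10^6) = 241.97.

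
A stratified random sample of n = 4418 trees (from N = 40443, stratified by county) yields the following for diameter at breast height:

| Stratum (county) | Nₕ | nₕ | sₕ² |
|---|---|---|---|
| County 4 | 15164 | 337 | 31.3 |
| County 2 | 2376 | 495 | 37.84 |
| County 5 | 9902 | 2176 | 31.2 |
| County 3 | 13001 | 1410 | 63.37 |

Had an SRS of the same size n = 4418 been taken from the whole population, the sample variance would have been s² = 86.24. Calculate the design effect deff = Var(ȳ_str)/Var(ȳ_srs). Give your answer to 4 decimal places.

Var(ȳ_str) = Σ Wₕ²(1−fₕ)sₕ²/nₕ with Wₕ = Nₕ/40443:
  County 4: (15164/40443)²·(1−337/15164)·31.3/337 = 0.012767174
  County 2: (2376/40443)²·(1−495/2376)·37.84/495 = 2.0887883 × 10^-4
  County 5: (9902/40443)²·(1−2176/9902)·31.2/2176 = 6.706356 × 10^-4
  County 3: (13001/40443)²·(1−1410/13001)·63.37/1410 = 0.0041407168
  → Var(ȳ_str) = 0.017787405.
Var(ȳ_srs) = (1 − 4418/40443)·86.24/4418 = 0.017387761.
deff = 0.017787405 / 0.017387761 = 1.0230.

1.0230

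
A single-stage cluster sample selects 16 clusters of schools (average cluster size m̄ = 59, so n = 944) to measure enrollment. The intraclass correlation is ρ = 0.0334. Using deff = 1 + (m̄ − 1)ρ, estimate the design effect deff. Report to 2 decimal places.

2.94

deff = 1 + (59 − 1)·0.0334 = 1 + 1.9372 = 2.9372.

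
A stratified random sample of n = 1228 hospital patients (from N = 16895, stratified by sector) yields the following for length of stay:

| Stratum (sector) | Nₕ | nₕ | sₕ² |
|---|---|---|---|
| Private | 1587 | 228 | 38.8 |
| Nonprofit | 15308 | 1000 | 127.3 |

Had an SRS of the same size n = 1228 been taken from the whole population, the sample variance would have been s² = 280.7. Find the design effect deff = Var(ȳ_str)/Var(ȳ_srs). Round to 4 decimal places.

0.4669

Var(ȳ_str) = Σ Wₕ²(1−fₕ)sₕ²/nₕ with Wₕ = Nₕ/16895:
  Private: (1587/16895)²·(1−228/1587)·38.8/228 = 0.0012858102
  Nonprofit: (15308/16895)²·(1−1000/15308)·127.3/1000 = 0.097680842
  → Var(ȳ_str) = 0.098966652.
Var(ȳ_srs) = (1 − 1228/16895)·280.7/1228 = 0.21196868.
deff = 0.098966652 / 0.21196868 = 0.4669.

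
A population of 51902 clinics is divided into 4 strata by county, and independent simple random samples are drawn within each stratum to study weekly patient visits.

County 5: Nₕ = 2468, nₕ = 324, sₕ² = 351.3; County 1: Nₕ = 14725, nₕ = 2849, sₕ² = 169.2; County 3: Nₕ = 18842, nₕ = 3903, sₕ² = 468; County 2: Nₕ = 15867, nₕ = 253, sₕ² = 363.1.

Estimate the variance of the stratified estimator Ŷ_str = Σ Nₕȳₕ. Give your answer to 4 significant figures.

4.054 × 10^8

Var(Ŷ_str) = Σₕ Nₕ²(1 − fₕ)sₕ²/nₕ.
County 5: 2468²·(1 − 324/2468)·351.3/324 = 5.7372408 × 10^6.
County 1: 14725²·(1 − 2849/14725)·169.2/2849 = 1.0385643 × 10^7.
County 3: 18842²·(1 − 3903/18842)·468/3903 = 3.3751714 × 10^7.
County 2: 15867²·(1 − 253/15867)·363.1/253 = 3.555615 × 10^8.
Sum = 4.054361 × 10^8.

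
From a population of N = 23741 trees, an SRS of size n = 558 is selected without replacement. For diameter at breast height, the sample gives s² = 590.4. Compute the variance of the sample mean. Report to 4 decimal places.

1.0332

Under SRS without replacement, Var(ȳ) = (1 − f)·s²/n with f = n/N = 558/23741 = 0.02350364.
Var(ȳ) = (1 − 0.02350364)·590.4/558 = 0.97649636·1.0580645 = 1.0331961.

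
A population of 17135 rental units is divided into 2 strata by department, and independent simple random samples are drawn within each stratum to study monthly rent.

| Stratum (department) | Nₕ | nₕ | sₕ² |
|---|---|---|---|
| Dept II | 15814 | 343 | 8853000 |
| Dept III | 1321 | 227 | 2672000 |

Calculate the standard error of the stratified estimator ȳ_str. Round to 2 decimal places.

146.85

Var(ȳ_str) = Σₕ Wₕ²(1 − fₕ)sₕ²/nₕ with Wₕ = Nₕ/N, N = 17135.
Dept II: Wₕ = 0.92290633; term = 0.92290633²·(1 − 0.02168964)·8853000/343 = 21507.417.
Dept III: Wₕ = 0.07709367; term = 0.07709367²·(1 − 0.17183952)·2672000/227 = 57.937869.
Sum = 21565.355.
SE = √(21565.355) = 146.85.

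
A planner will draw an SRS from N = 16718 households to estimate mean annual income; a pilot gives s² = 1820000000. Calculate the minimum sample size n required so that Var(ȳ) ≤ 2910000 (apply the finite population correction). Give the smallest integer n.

603

Without fpc, n₀ = s²/D = 1820000000/2910000 = 625.4296.
With fpc, (1 − n/N)·s²/n ≤ D requires n ≥ n₀/(1 + n₀/N) = 625.4296/(1 + 625.4296/16718) = 602.8757.
Rounding up, n = 603.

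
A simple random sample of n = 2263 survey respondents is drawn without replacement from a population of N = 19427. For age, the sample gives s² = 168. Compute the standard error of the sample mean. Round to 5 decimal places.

0.25611

Under SRS without replacement, Var(ȳ) = (1 − f)·s²/n with f = n/N = 2263/19427 = 0.11648736.
Var(ȳ) = (1 − 0.11648736)·168/2263 = 0.88351264·0.074237738 = 0.065589979.
SE(ȳ) = √(0.065589979) = 0.25611.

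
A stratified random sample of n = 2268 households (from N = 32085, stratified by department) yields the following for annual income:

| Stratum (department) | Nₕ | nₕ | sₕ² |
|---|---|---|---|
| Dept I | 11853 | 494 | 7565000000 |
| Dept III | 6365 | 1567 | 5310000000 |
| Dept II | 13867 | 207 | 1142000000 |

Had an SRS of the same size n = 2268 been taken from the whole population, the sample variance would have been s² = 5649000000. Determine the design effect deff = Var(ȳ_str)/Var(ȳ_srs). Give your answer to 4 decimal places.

Var(ȳ_str) = Σ Wₕ²(1−fₕ)sₕ²/nₕ with Wₕ = Nₕ/32085:
  Dept I: (11853/32085)²·(1−494/11853)·7565000000/494 = 2.0028401 × 10^6
  Dept III: (6365/32085)²·(1−1567/6365)·5310000000/1567 = 100526.39
  Dept II: (13867/32085)²·(1−207/13867)·1142000000/207 = 1.0151375 × 10^6
  → Var(ȳ_str) = 3.118504 × 10^6.
Var(ȳ_srs) = (1 − 2268/32085)·5649000000/2268 = 2.3146772 × 10^6.
deff = (3.118504 × 10^6) / (2.3146772 × 10^6) = 1.3473.

1.3473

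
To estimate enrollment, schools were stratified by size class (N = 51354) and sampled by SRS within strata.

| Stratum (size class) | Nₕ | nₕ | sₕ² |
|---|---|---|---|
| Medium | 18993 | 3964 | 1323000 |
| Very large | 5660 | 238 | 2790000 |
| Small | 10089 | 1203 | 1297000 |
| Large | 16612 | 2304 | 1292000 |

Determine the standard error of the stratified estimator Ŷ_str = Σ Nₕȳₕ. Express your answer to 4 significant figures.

Var(Ŷ_str) = Σₕ Nₕ²(1 − fₕ)sₕ²/nₕ.
Medium: 18993²·(1 − 3964/18993)·1323000/3964 = 9.5268615 × 10^10.
Very large: 5660²·(1 − 238/5660)·2790000/238 = 3.5975198 × 10^11.
Small: 10089²·(1 − 1203/10089)·1297000/1203 = 9.6655991 × 10^10.
Large: 16612²·(1 − 2304/16612)·1292000/2304 = 1.3328488 × 10^11.
Sum = 6.8496147 × 10^11.
SE = √(6.8496147 × 10^11) = 827600.

827600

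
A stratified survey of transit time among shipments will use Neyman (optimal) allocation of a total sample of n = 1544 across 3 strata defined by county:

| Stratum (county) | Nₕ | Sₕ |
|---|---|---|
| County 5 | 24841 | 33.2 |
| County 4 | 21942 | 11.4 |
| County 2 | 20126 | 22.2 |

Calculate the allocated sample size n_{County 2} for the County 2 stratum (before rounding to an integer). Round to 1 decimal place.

Neyman allocation: nₕ = n·NₕSₕ / Σⱼ NⱼSⱼ.
Σ NⱼSⱼ = 24841·33.2 + 21942·11.4 + 20126·22.2 = 1.5216572 × 10^6.
n_{County 2} = 1544·20126·22.2 / (1.5216572 × 10^6) = 453.4.

453.4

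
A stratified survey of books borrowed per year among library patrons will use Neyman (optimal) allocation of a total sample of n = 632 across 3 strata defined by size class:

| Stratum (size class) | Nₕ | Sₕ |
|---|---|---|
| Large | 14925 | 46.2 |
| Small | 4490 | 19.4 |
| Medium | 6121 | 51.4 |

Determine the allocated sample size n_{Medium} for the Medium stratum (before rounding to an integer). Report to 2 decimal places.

Neyman allocation: nₕ = n·NₕSₕ / Σⱼ NⱼSⱼ.
Σ NⱼSⱼ = 14925·46.2 + 4490·19.4 + 6121·51.4 = 1.0912604 × 10^6.
n_{Medium} = 632·6121·51.4 / (1.0912604 × 10^6) = 182.21.

182.21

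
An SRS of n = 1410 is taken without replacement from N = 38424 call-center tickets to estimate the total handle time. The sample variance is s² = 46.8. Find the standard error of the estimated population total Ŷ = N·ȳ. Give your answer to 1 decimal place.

6870.6

Var(Ŷ) = N²·Var(ȳ) = N²·(1 − n/N)·s²/n.
f = 1410/38424 = 0.03669582; Var(ȳ) = 0.96330418·46.8/1410 = 0.031973501.
Var(Ŷ) = 38424² · 0.031973501 = 4.7205798 × 10^7.
SE(Ŷ) = √(4.7205798 × 10^7) = 6870.6.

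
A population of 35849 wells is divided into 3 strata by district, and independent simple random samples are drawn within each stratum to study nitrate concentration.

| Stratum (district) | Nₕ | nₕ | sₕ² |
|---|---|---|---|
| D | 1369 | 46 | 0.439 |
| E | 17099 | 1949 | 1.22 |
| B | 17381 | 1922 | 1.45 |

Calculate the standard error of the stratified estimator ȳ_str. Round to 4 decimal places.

0.0172

Var(ȳ_str) = Σₕ Wₕ²(1 − fₕ)sₕ²/nₕ with Wₕ = Nₕ/N, N = 35849.
D: Wₕ = 0.03818796; term = 0.03818796²·(1 − 0.03360117)·0.439/46 = 1.3449802 × 10^-5.
E: Wₕ = 0.47697286; term = 0.47697286²·(1 − 0.11398327)·1.22/1949 = 1.2617614 × 10^-4.
B: Wₕ = 0.48483919; term = 0.48483919²·(1 − 0.11058052)·1.45/1922 = 1.5773086 × 10^-4.
Sum = 2.973568 × 10^-4.
SE = √(2.973568 × 10^-4) = 0.0172.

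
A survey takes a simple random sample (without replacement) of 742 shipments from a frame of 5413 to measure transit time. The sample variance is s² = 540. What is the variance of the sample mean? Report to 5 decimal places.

Under SRS without replacement, Var(ȳ) = (1 − f)·s²/n with f = n/N = 742/5413 = 0.13707741.
Var(ȳ) = (1 − 0.13707741)·540/742 = 0.86292259·0.7277628 = 0.62800297.

0.62800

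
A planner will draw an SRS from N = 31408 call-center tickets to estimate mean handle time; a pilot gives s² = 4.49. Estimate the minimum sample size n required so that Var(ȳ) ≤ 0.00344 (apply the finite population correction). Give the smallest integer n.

1254

Without fpc, n₀ = s²/D = 4.49/0.00344 = 1305.2326.
With fpc, (1 − n/N)·s²/n ≤ D requires n ≥ n₀/(1 + n₀/N) = 1305.2326/(1 + 1305.2326/31408) = 1253.1548.
Rounding up, n = 1254.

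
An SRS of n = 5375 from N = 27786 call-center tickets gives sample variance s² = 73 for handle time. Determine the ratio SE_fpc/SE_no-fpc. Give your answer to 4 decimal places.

0.8981

f = n/N = 5375/27786 = 0.19344274.
SE_no-fpc = √(s²/n) = 0.11653924; SE_fpc = √((1−f)s²/n) = 0.10466219.
Ratio = √(1−f) = 0.89808533.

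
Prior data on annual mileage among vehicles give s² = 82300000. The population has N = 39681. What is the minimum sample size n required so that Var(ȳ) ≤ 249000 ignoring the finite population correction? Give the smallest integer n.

Without fpc, n₀ = s²/D = 82300000/249000 = 330.5221.
Rounding up, n = 331.

331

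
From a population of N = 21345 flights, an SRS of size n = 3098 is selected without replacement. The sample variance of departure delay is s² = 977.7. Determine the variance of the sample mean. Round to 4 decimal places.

Under SRS without replacement, Var(ȳ) = (1 − f)·s²/n with f = n/N = 3098/21345 = 0.14513938.
Var(ȳ) = (1 − 0.14513938)·977.7/3098 = 0.85486062·0.3155907 = 0.26978607.

0.2698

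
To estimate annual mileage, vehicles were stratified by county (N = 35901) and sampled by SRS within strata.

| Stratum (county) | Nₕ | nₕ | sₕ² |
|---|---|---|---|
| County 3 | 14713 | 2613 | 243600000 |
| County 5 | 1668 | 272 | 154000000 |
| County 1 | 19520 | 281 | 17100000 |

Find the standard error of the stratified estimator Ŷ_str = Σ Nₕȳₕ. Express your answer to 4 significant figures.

6.385 × 10^6

Var(Ŷ_str) = Σₕ Nₕ²(1 − fₕ)sₕ²/nₕ.
County 3: 14713²·(1 − 2613/14713)·243600000/2613 = 1.6596805 × 10^13.
County 5: 1668²·(1 − 272/1668)·154000000/272 = 1.3183578 × 10^12.
County 1: 19520²·(1 − 281/19520)·17100000/281 = 2.2853467 × 10^13.
Sum = 4.076863 × 10^13.
SE = √(4.076863 × 10^13) = 6.385 × 10^6.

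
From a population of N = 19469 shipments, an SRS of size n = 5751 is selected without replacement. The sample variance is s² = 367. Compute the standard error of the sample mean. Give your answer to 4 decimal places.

0.2120

Under SRS without replacement, Var(ȳ) = (1 − f)·s²/n with f = n/N = 5751/19469 = 0.29539268.
Var(ȳ) = (1 − 0.29539268)·367/5751 = 0.70460732·0.063814989 = 0.044964508.
SE(ȳ) = √(0.044964508) = 0.2120.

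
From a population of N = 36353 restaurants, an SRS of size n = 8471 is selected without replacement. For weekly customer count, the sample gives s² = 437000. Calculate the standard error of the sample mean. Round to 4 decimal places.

Under SRS without replacement, Var(ȳ) = (1 − f)·s²/n with f = n/N = 8471/36353 = 0.23302066.
Var(ȳ) = (1 − 0.23302066)·437000/8471 = 0.76697934·51.58777 = 39.566754.
SE(ȳ) = √(39.566754) = 6.2902.

6.2902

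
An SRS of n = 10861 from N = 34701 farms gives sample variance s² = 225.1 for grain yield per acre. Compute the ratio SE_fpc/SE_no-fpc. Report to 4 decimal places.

0.8289

f = n/N = 10861/34701 = 0.31298810.
SE_no-fpc = √(s²/n) = 0.14396365; SE_fpc = √((1−f)s²/n) = 0.11932597.
Ratio = √(1−f) = 0.82886181.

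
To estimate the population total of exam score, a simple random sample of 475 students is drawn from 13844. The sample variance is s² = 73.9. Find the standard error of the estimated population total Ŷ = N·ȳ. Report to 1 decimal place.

Var(Ŷ) = N²·Var(ȳ) = N²·(1 − n/N)·s²/n.
f = 475/13844 = 0.03431089; Var(ȳ) = 0.96568911·73.9/475 = 0.15024089.
Var(Ŷ) = 13844² · 0.15024089 = 2.8794618 × 10^7.
SE(Ŷ) = √(2.8794618 × 10^7) = 5366.1.

5366.1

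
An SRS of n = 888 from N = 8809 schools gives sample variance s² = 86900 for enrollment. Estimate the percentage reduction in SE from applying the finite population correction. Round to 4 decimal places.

f = n/N = 888/8809 = 0.10080599.
SE_no-fpc = √(s²/n) = 9.8924396; SE_fpc = √((1−f)s²/n) = 9.380589.
Ratio = √(1−f) = 0.94825841. Reduction = 100·(1 − 0.94825841) = 5.1742%.

5.1742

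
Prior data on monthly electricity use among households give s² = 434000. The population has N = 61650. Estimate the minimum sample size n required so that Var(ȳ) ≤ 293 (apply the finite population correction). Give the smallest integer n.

Without fpc, n₀ = s²/D = 434000/293 = 1481.2287.
With fpc, (1 − n/N)·s²/n ≤ D requires n ≥ n₀/(1 + n₀/N) = 1481.2287/(1 + 1481.2287/61650) = 1446.4751.
Rounding up, n = 1447.

1447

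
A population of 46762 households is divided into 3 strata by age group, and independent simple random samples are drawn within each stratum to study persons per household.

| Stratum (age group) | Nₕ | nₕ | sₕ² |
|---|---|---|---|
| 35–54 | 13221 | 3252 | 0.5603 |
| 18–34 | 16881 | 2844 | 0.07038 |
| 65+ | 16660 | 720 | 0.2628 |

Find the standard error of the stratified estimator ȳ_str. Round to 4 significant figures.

0.007576

Var(ȳ_str) = Σₕ Wₕ²(1 − fₕ)sₕ²/nₕ with Wₕ = Nₕ/N, N = 46762.
35–54: Wₕ = 0.28272957; term = 0.28272957²·(1 − 0.24597232)·0.5603/3252 = 1.0384841 × 10^-5.
18–34: Wₕ = 0.36099825; term = 0.36099825²·(1 − 0.16847343)·0.07038/2844 = 2.681674 × 10^-6.
65+: Wₕ = 0.35627219; term = 0.35627219²·(1 − 0.04321729)·0.2628/720 = 4.4327172 × 10^-5.
Sum = 5.7393687 × 10^-5.
SE = √(5.7393687 × 10^-5) = 0.007576.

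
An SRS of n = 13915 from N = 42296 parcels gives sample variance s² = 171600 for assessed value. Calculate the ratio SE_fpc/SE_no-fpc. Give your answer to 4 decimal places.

f = n/N = 13915/42296 = 0.32899092.
SE_no-fpc = √(s²/n) = 3.511697; SE_fpc = √((1−f)s²/n) = 2.8766116.
Ratio = √(1−f) = 0.81915144.

0.8192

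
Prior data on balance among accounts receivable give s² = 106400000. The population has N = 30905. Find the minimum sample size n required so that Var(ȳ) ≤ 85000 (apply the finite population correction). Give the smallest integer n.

Without fpc, n₀ = s²/D = 106400000/85000 = 1251.7647.
With fpc, (1 − n/N)·s²/n ≤ D requires n ≥ n₀/(1 + n₀/N) = 1251.7647/(1 + 1251.7647/30905) = 1203.0373.
Rounding up, n = 1204.

1204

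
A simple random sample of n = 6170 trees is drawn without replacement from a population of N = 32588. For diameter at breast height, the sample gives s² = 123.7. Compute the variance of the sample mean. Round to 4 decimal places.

0.0163

Under SRS without replacement, Var(ȳ) = (1 − f)·s²/n with f = n/N = 6170/32588 = 0.18933350.
Var(ȳ) = (1 − 0.18933350)·123.7/6170 = 0.81066650·0.020048622 = 0.016252747.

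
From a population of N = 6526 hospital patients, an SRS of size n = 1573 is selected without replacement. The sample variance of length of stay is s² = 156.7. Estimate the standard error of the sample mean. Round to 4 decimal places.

0.2750

Under SRS without replacement, Var(ȳ) = (1 − f)·s²/n with f = n/N = 1573/6526 = 0.24103586.
Var(ȳ) = (1 − 0.24103586)·156.7/1573 = 0.75896414·0.099618563 = 0.075606918.
SE(ȳ) = √(0.075606918) = 0.2750.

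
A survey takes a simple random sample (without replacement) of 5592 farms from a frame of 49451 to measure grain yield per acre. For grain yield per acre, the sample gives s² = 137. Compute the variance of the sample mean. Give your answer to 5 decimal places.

0.02173

Under SRS without replacement, Var(ȳ) = (1 − f)·s²/n with f = n/N = 5592/49451 = 0.11308164.
Var(ȳ) = (1 − 0.11308164)·137/5592 = 0.88691836·0.024499285 = 0.021728865.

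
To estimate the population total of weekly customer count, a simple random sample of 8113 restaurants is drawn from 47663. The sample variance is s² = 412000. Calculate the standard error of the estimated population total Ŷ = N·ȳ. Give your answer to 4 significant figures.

Var(Ŷ) = N²·Var(ȳ) = N²·(1 − n/N)·s²/n.
f = 8113/47663 = 0.17021589; Var(ȳ) = 0.82978411·412000/8113 = 42.138673.
Var(Ŷ) = 47663² · 42.138673 = 9.5729018 × 10^10.
SE(Ŷ) = √(9.5729018 × 10^10) = 309400.

309400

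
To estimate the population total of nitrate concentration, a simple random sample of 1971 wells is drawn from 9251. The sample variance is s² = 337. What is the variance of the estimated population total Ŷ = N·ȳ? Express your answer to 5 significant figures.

1.1515 × 10^7

Var(Ŷ) = N²·Var(ȳ) = N²·(1 − n/N)·s²/n.
f = 1971/9251 = 0.21305805; Var(ȳ) = 0.78694195·337/1971 = 0.1345507.
Var(Ŷ) = 9251² · 0.1345507 = 1.1514984 × 10^7.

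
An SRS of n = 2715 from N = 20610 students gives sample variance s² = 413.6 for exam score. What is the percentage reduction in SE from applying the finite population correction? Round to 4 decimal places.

f = n/N = 2715/20610 = 0.13173217.
SE_no-fpc = √(s²/n) = 0.39030611; SE_fpc = √((1−f)s²/n) = 0.36369071.
Ratio = √(1−f) = 0.93180890. Reduction = 100·(1 − 0.93180890) = 6.8191%.

6.8191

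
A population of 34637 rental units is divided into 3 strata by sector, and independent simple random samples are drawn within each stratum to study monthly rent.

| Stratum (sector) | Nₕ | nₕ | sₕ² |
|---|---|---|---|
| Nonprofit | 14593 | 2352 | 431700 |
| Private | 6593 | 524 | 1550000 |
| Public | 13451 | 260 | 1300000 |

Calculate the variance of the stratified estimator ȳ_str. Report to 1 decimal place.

Var(ȳ_str) = Σₕ Wₕ²(1 − fₕ)sₕ²/nₕ with Wₕ = Nₕ/N, N = 34637.
Nonprofit: Wₕ = 0.42131247; term = 0.42131247²·(1 − 0.16117317)·431700/2352 = 27.329122.
Private: Wₕ = 0.19034558; term = 0.19034558²·(1 − 0.07947823)·1550000/524 = 98.655224.
Public: Wₕ = 0.38834195; term = 0.38834195²·(1 − 0.01932942)·1300000/260 = 739.47204.
Sum = 865.45639.

865.5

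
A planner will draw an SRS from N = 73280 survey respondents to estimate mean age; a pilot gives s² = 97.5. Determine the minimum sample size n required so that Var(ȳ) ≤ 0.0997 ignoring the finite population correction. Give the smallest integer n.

Without fpc, n₀ = s²/D = 97.5/0.0997 = 977.9338.
Rounding up, n = 978.

978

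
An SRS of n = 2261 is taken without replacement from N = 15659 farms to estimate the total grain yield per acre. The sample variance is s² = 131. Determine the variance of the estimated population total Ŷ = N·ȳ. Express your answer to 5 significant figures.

Var(Ŷ) = N²·Var(ȳ) = N²·(1 − n/N)·s²/n.
f = 2261/15659 = 0.14438981; Var(ȳ) = 0.85561019·131/2261 = 0.049573169.
Var(Ŷ) = 15659² · 0.049573169 = 1.2155553 × 10^7.

1.2156 × 10^7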